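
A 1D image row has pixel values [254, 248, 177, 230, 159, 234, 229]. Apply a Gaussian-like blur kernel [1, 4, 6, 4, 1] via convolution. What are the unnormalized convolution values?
Convolve image row [254, 248, 177, 230, 159, 234, 229] with kernel [1, 4, 6, 4, 1]: y[0] = 254×1 = 254; y[1] = 254×4 + 248×1 = 1264; y[2] = 254×6 + 248×4 + 177×1 = 2693; y[3] = 254×4 + 248×6 + 177×4 + 230×1 = 3442; y[4] = 254×1 + 248×4 + 177×6 + 230×4 + 159×1 = 3387; y[5] = 248×1 + 177×4 + 230×6 + 159×4 + 234×1 = 3206; y[6] = 177×1 + 230×4 + 159×6 + 234×4 + 229×1 = 3216; y[7] = 230×1 + 159×4 + 234×6 + 229×4 = 3186; y[8] = 159×1 + 234×4 + 229×6 = 2469; y[9] = 234×1 + 229×4 = 1150; y[10] = 229×1 = 229 → [254, 1264, 2693, 3442, 3387, 3206, 3216, 3186, 2469, 1150, 229]. Normalization factor = sum(kernel) = 16.

[254, 1264, 2693, 3442, 3387, 3206, 3216, 3186, 2469, 1150, 229]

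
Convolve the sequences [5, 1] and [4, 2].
y[0] = 5×4 = 20; y[1] = 5×2 + 1×4 = 14; y[2] = 1×2 = 2

[20, 14, 2]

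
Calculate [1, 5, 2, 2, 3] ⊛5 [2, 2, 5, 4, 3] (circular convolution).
Use y[k] = Σ_j f[j]·g[(k-j) mod 5]. y[0] = 1×2 + 5×3 + 2×4 + 2×5 + 3×2 = 41; y[1] = 1×2 + 5×2 + 2×3 + 2×4 + 3×5 = 41; y[2] = 1×5 + 5×2 + 2×2 + 2×3 + 3×4 = 37; y[3] = 1×4 + 5×5 + 2×2 + 2×2 + 3×3 = 46; y[4] = 1×3 + 5×4 + 2×5 + 2×2 + 3×2 = 43. Result: [41, 41, 37, 46, 43]

[41, 41, 37, 46, 43]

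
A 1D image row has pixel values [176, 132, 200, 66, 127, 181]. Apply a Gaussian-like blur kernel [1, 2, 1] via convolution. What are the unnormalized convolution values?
Convolve image row [176, 132, 200, 66, 127, 181] with kernel [1, 2, 1]: y[0] = 176×1 = 176; y[1] = 176×2 + 132×1 = 484; y[2] = 176×1 + 132×2 + 200×1 = 640; y[3] = 132×1 + 200×2 + 66×1 = 598; y[4] = 200×1 + 66×2 + 127×1 = 459; y[5] = 66×1 + 127×2 + 181×1 = 501; y[6] = 127×1 + 181×2 = 489; y[7] = 181×1 = 181 → [176, 484, 640, 598, 459, 501, 489, 181]. Normalization factor = sum(kernel) = 4.

[176, 484, 640, 598, 459, 501, 489, 181]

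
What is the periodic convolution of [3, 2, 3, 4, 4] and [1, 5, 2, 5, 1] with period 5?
Use y[k] = Σ_j a[j]·b[(k-j) mod 5]. y[0] = 3×1 + 2×1 + 3×5 + 4×2 + 4×5 = 48; y[1] = 3×5 + 2×1 + 3×1 + 4×5 + 4×2 = 48; y[2] = 3×2 + 2×5 + 3×1 + 4×1 + 4×5 = 43; y[3] = 3×5 + 2×2 + 3×5 + 4×1 + 4×1 = 42; y[4] = 3×1 + 2×5 + 3×2 + 4×5 + 4×1 = 43. Result: [48, 48, 43, 42, 43]

[48, 48, 43, 42, 43]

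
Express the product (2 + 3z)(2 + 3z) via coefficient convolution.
Ascending coefficients: a = [2, 3], b = [2, 3]. c[0] = 2×2 = 4; c[1] = 2×3 + 3×2 = 12; c[2] = 3×3 = 9. Result coefficients: [4, 12, 9] → 4 + 12z + 9z^2

4 + 12z + 9z^2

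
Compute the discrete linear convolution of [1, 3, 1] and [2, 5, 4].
y[0] = 1×2 = 2; y[1] = 1×5 + 3×2 = 11; y[2] = 1×4 + 3×5 + 1×2 = 21; y[3] = 3×4 + 1×5 = 17; y[4] = 1×4 = 4

[2, 11, 21, 17, 4]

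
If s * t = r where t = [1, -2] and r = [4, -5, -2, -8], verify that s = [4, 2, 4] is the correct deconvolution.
Forward-compute [4, 2, 4] * [1, -2]: r[0] = 4×1 = 4; r[1] = 4×-2 + 2×1 = -6; r[2] = 2×-2 + 4×1 = 0; r[3] = 4×-2 = -8 → [4, -6, 0, -8]. Does not match given r = [4, -5, -2, -8].

Not verified. [4, 2, 4] * [1, -2] = [4, -6, 0, -8], which differs from [4, -5, -2, -8] at index 1.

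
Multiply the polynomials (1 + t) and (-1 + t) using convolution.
Ascending coefficients: a = [1, 1], b = [-1, 1]. c[0] = 1×-1 = -1; c[1] = 1×1 + 1×-1 = 0; c[2] = 1×1 = 1. Result coefficients: [-1, 0, 1] → -1 + t^2

-1 + t^2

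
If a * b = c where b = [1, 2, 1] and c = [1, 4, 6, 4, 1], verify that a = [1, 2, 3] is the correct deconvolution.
Forward-compute [1, 2, 3] * [1, 2, 1]: c[0] = 1×1 = 1; c[1] = 1×2 + 2×1 = 4; c[2] = 1×1 + 2×2 + 3×1 = 8; c[3] = 2×1 + 3×2 = 8; c[4] = 3×1 = 3 → [1, 4, 8, 8, 3]. Does not match given c = [1, 4, 6, 4, 1].

Not verified. [1, 2, 3] * [1, 2, 1] = [1, 4, 8, 8, 3], which differs from [1, 4, 6, 4, 1] at index 2.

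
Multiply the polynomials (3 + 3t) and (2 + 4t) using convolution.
Ascending coefficients: a = [3, 3], b = [2, 4]. c[0] = 3×2 = 6; c[1] = 3×4 + 3×2 = 18; c[2] = 3×4 = 12. Result coefficients: [6, 18, 12] → 6 + 18t + 12t^2

6 + 18t + 12t^2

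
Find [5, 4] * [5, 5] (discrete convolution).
y[0] = 5×5 = 25; y[1] = 5×5 + 4×5 = 45; y[2] = 4×5 = 20

[25, 45, 20]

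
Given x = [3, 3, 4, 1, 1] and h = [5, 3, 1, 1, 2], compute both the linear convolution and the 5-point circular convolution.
Linear: y_lin[0] = 3×5 = 15; y_lin[1] = 3×3 + 3×5 = 24; y_lin[2] = 3×1 + 3×3 + 4×5 = 32; y_lin[3] = 3×1 + 3×1 + 4×3 + 1×5 = 23; y_lin[4] = 3×2 + 3×1 + 4×1 + 1×3 + 1×5 = 21; y_lin[5] = 3×2 + 4×1 + 1×1 + 1×3 = 14; y_lin[6] = 4×2 + 1×1 + 1×1 = 10; y_lin[7] = 1×2 + 1×1 = 3; y_lin[8] = 1×2 = 2 → [15, 24, 32, 23, 21, 14, 10, 3, 2]. Circular (length 5): y[0] = 3×5 + 3×2 + 4×1 + 1×1 + 1×3 = 29; y[1] = 3×3 + 3×5 + 4×2 + 1×1 + 1×1 = 34; y[2] = 3×1 + 3×3 + 4×5 + 1×2 + 1×1 = 35; y[3] = 3×1 + 3×1 + 4×3 + 1×5 + 1×2 = 25; y[4] = 3×2 + 3×1 + 4×1 + 1×3 + 1×5 = 21 → [29, 34, 35, 25, 21]

Linear: [15, 24, 32, 23, 21, 14, 10, 3, 2], Circular: [29, 34, 35, 25, 21]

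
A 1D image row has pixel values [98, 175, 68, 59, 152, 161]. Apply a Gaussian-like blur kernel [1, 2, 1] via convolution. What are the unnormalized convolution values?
Convolve image row [98, 175, 68, 59, 152, 161] with kernel [1, 2, 1]: y[0] = 98×1 = 98; y[1] = 98×2 + 175×1 = 371; y[2] = 98×1 + 175×2 + 68×1 = 516; y[3] = 175×1 + 68×2 + 59×1 = 370; y[4] = 68×1 + 59×2 + 152×1 = 338; y[5] = 59×1 + 152×2 + 161×1 = 524; y[6] = 152×1 + 161×2 = 474; y[7] = 161×1 = 161 → [98, 371, 516, 370, 338, 524, 474, 161]. Normalization factor = sum(kernel) = 4.

[98, 371, 516, 370, 338, 524, 474, 161]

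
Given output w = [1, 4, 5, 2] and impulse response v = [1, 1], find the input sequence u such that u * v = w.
Deconvolve w=[1, 4, 5, 2] by v=[1, 1]. Since v[0]=1, solve forward: u[0] = w[0] / 1 = 1; u[1] = (w[1] - 1×1) / 1 = 3; u[2] = (w[2] - 3×1) / 1 = 2. So u = [1, 3, 2]. Check by forward convolution: w[0] = 1×1 = 1; w[1] = 1×1 + 3×1 = 4; w[2] = 3×1 + 2×1 = 5; w[3] = 2×1 = 2

[1, 3, 2]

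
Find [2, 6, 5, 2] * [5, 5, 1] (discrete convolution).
y[0] = 2×5 = 10; y[1] = 2×5 + 6×5 = 40; y[2] = 2×1 + 6×5 + 5×5 = 57; y[3] = 6×1 + 5×5 + 2×5 = 41; y[4] = 5×1 + 2×5 = 15; y[5] = 2×1 = 2

[10, 40, 57, 41, 15, 2]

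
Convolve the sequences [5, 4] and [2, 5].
y[0] = 5×2 = 10; y[1] = 5×5 + 4×2 = 33; y[2] = 4×5 = 20

[10, 33, 20]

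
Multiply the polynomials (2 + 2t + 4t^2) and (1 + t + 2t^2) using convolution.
Ascending coefficients: a = [2, 2, 4], b = [1, 1, 2]. c[0] = 2×1 = 2; c[1] = 2×1 + 2×1 = 4; c[2] = 2×2 + 2×1 + 4×1 = 10; c[3] = 2×2 + 4×1 = 8; c[4] = 4×2 = 8. Result coefficients: [2, 4, 10, 8, 8] → 2 + 4t + 10t^2 + 8t^3 + 8t^4

2 + 4t + 10t^2 + 8t^3 + 8t^4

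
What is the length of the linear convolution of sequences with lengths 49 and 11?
Linear/full convolution length: m + n - 1 = 49 + 11 - 1 = 59

59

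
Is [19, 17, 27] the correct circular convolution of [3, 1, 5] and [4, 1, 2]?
Recompute circular convolution of [3, 1, 5] and [4, 1, 2]: y[0] = 3×4 + 1×2 + 5×1 = 19; y[1] = 3×1 + 1×4 + 5×2 = 17; y[2] = 3×2 + 1×1 + 5×4 = 27 → [19, 17, 27]. Given [19, 17, 27] matches, so answer: Yes

Yes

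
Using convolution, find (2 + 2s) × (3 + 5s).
Ascending coefficients: a = [2, 2], b = [3, 5]. c[0] = 2×3 = 6; c[1] = 2×5 + 2×3 = 16; c[2] = 2×5 = 10. Result coefficients: [6, 16, 10] → 6 + 16s + 10s^2

6 + 16s + 10s^2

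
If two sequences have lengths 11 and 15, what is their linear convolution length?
Linear/full convolution length: m + n - 1 = 11 + 15 - 1 = 25

25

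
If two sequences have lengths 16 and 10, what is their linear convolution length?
Linear/full convolution length: m + n - 1 = 16 + 10 - 1 = 25

25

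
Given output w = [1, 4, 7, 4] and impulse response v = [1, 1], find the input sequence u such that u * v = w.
Deconvolve w=[1, 4, 7, 4] by v=[1, 1]. Since v[0]=1, solve forward: u[0] = w[0] / 1 = 1; u[1] = (w[1] - 1×1) / 1 = 3; u[2] = (w[2] - 3×1) / 1 = 4. So u = [1, 3, 4]. Check by forward convolution: w[0] = 1×1 = 1; w[1] = 1×1 + 3×1 = 4; w[2] = 3×1 + 4×1 = 7; w[3] = 4×1 = 4

[1, 3, 4]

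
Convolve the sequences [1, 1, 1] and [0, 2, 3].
y[0] = 1×0 = 0; y[1] = 1×2 + 1×0 = 2; y[2] = 1×3 + 1×2 + 1×0 = 5; y[3] = 1×3 + 1×2 = 5; y[4] = 1×3 = 3

[0, 2, 5, 5, 3]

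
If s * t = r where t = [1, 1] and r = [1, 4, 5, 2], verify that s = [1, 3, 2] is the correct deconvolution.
Forward-compute [1, 3, 2] * [1, 1]: r[0] = 1×1 = 1; r[1] = 1×1 + 3×1 = 4; r[2] = 3×1 + 2×1 = 5; r[3] = 2×1 = 2 → [1, 4, 5, 2]. Matches given r = [1, 4, 5, 2], so verified.

Verified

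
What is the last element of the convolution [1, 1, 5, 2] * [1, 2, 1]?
Use y[k] = Σ_i a[i]·b[k-i] at k=5. y[5] = 2×1 = 2

2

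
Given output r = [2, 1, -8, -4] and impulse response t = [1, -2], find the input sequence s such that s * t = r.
Deconvolve r=[2, 1, -8, -4] by t=[1, -2]. Since t[0]=1, solve forward: s[0] = r[0] / 1 = 2; s[1] = (r[1] - 2×-2) / 1 = 5; s[2] = (r[2] - 5×-2) / 1 = 2. So s = [2, 5, 2]. Check by forward convolution: r[0] = 2×1 = 2; r[1] = 2×-2 + 5×1 = 1; r[2] = 5×-2 + 2×1 = -8; r[3] = 2×-2 = -4

[2, 5, 2]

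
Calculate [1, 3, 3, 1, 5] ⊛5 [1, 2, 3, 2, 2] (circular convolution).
Use y[k] = Σ_j s[j]·t[(k-j) mod 5]. y[0] = 1×1 + 3×2 + 3×2 + 1×3 + 5×2 = 26; y[1] = 1×2 + 3×1 + 3×2 + 1×2 + 5×3 = 28; y[2] = 1×3 + 3×2 + 3×1 + 1×2 + 5×2 = 24; y[3] = 1×2 + 3×3 + 3×2 + 1×1 + 5×2 = 28; y[4] = 1×2 + 3×2 + 3×3 + 1×2 + 5×1 = 24. Result: [26, 28, 24, 28, 24]

[26, 28, 24, 28, 24]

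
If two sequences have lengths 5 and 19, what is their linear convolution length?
Linear/full convolution length: m + n - 1 = 5 + 19 - 1 = 23

23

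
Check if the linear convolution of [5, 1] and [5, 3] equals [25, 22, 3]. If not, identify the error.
Recompute linear convolution of [5, 1] and [5, 3]: y[0] = 5×5 = 25; y[1] = 5×3 + 1×5 = 20; y[2] = 1×3 = 3 → [25, 20, 3]. Compare to given [25, 22, 3]: they differ at index 1: given 22, correct 20, so answer: No

No. Error at index 1: given 22, correct 20.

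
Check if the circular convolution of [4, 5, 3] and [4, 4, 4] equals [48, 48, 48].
Recompute circular convolution of [4, 5, 3] and [4, 4, 4]: y[0] = 4×4 + 5×4 + 3×4 = 48; y[1] = 4×4 + 5×4 + 3×4 = 48; y[2] = 4×4 + 5×4 + 3×4 = 48 → [48, 48, 48]. Given [48, 48, 48] matches, so answer: Yes

Yes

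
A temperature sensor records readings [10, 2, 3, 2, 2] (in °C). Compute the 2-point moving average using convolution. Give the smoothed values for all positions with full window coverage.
2-point moving average kernel = [1, 1]. Apply in 'valid' mode (full window coverage): avg[0] = (10 + 2) / 2 = 6.0; avg[1] = (2 + 3) / 2 = 2.5; avg[2] = (3 + 2) / 2 = 2.5; avg[3] = (2 + 2) / 2 = 2.0. Smoothed values: [6.0, 2.5, 2.5, 2.0]

[6.0, 2.5, 2.5, 2.0]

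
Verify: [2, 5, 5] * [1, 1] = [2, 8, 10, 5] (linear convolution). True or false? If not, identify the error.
Recompute linear convolution of [2, 5, 5] and [1, 1]: y[0] = 2×1 = 2; y[1] = 2×1 + 5×1 = 7; y[2] = 5×1 + 5×1 = 10; y[3] = 5×1 = 5 → [2, 7, 10, 5]. Compare to given [2, 8, 10, 5]: they differ at index 1: given 8, correct 7, so answer: No

No. Error at index 1: given 8, correct 7.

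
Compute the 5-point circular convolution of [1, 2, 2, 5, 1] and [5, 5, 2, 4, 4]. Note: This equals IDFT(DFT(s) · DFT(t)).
Either evaluate y[k] = Σ_j s[j]·t[(k-j) mod 5] directly, or use IDFT(DFT(s) · DFT(t)). y[0] = 1×5 + 2×4 + 2×4 + 5×2 + 1×5 = 36; y[1] = 1×5 + 2×5 + 2×4 + 5×4 + 1×2 = 45; y[2] = 1×2 + 2×5 + 2×5 + 5×4 + 1×4 = 46; y[3] = 1×4 + 2×2 + 2×5 + 5×5 + 1×4 = 47; y[4] = 1×4 + 2×4 + 2×2 + 5×5 + 1×5 = 46. Result: [36, 45, 46, 47, 46]

[36, 45, 46, 47, 46]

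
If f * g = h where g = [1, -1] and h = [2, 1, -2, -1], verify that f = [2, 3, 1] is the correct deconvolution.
Forward-compute [2, 3, 1] * [1, -1]: h[0] = 2×1 = 2; h[1] = 2×-1 + 3×1 = 1; h[2] = 3×-1 + 1×1 = -2; h[3] = 1×-1 = -1 → [2, 1, -2, -1]. Matches given h = [2, 1, -2, -1], so verified.

Verified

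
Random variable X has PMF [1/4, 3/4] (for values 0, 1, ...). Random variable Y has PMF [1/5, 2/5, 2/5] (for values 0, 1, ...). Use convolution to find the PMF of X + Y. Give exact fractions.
P(X+Y=k) = Σ_i P(X=i)·P(Y=k-i) — a convolution of [1/4, 3/4] and [1/5, 2/5, 2/5]. P(X+Y=0) = (1/4)×(1/5) = 1/20; P(X+Y=1) = (1/4)×(2/5) + (3/4)×(1/5) = 1/10 + 3/20 = 1/4; P(X+Y=2) = (1/4)×(2/5) + (3/4)×(2/5) = 1/10 + 3/10 = 2/5; P(X+Y=3) = (3/4)×(2/5) = 3/10. PMF: [1/20, 1/4, 2/5, 3/10] (sums to 1 ✓)

[1/20, 1/4, 2/5, 3/10]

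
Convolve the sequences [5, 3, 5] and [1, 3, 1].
y[0] = 5×1 = 5; y[1] = 5×3 + 3×1 = 18; y[2] = 5×1 + 3×3 + 5×1 = 19; y[3] = 3×1 + 5×3 = 18; y[4] = 5×1 = 5

[5, 18, 19, 18, 5]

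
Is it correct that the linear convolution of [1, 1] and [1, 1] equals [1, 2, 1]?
Recompute linear convolution of [1, 1] and [1, 1]: y[0] = 1×1 = 1; y[1] = 1×1 + 1×1 = 2; y[2] = 1×1 = 1 → [1, 2, 1]. Given [1, 2, 1] matches, so answer: Yes

Yes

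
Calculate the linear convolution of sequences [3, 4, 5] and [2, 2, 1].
y[0] = 3×2 = 6; y[1] = 3×2 + 4×2 = 14; y[2] = 3×1 + 4×2 + 5×2 = 21; y[3] = 4×1 + 5×2 = 14; y[4] = 5×1 = 5

[6, 14, 21, 14, 5]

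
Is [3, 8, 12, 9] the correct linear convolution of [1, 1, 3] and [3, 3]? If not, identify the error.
Recompute linear convolution of [1, 1, 3] and [3, 3]: y[0] = 1×3 = 3; y[1] = 1×3 + 1×3 = 6; y[2] = 1×3 + 3×3 = 12; y[3] = 3×3 = 9 → [3, 6, 12, 9]. Compare to given [3, 8, 12, 9]: they differ at index 1: given 8, correct 6, so answer: No

No. Error at index 1: given 8, correct 6.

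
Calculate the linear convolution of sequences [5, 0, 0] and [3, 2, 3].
y[0] = 5×3 = 15; y[1] = 5×2 + 0×3 = 10; y[2] = 5×3 + 0×2 + 0×3 = 15; y[3] = 0×3 + 0×2 = 0; y[4] = 0×3 = 0

[15, 10, 15, 0, 0]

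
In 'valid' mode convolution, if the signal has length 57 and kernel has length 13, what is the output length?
'Valid' mode counts only positions where the kernel fully overlaps the signal: m - n + 1 = 57 - 13 + 1 = 45

45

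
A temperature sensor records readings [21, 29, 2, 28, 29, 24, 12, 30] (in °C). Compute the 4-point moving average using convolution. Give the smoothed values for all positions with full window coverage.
4-point moving average kernel = [1, 1, 1, 1]. Apply in 'valid' mode (full window coverage): avg[0] = (21 + 29 + 2 + 28) / 4 = 20.0; avg[1] = (29 + 2 + 28 + 29) / 4 = 22.0; avg[2] = (2 + 28 + 29 + 24) / 4 = 20.75; avg[3] = (28 + 29 + 24 + 12) / 4 = 23.25; avg[4] = (29 + 24 + 12 + 30) / 4 = 23.75. Smoothed values: [20.0, 22.0, 20.75, 23.25, 23.75]

[20.0, 22.0, 20.75, 23.25, 23.75]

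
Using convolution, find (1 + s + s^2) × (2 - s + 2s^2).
Ascending coefficients: a = [1, 1, 1], b = [2, -1, 2]. c[0] = 1×2 = 2; c[1] = 1×-1 + 1×2 = 1; c[2] = 1×2 + 1×-1 + 1×2 = 3; c[3] = 1×2 + 1×-1 = 1; c[4] = 1×2 = 2. Result coefficients: [2, 1, 3, 1, 2] → 2 + s + 3s^2 + s^3 + 2s^4

2 + s + 3s^2 + s^3 + 2s^4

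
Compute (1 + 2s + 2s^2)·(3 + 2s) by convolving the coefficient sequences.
Ascending coefficients: a = [1, 2, 2], b = [3, 2]. c[0] = 1×3 = 3; c[1] = 1×2 + 2×3 = 8; c[2] = 2×2 + 2×3 = 10; c[3] = 2×2 = 4. Result coefficients: [3, 8, 10, 4] → 3 + 8s + 10s^2 + 4s^3

3 + 8s + 10s^2 + 4s^3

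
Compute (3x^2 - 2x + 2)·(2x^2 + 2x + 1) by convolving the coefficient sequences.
Ascending coefficients: a = [2, -2, 3], b = [1, 2, 2]. c[0] = 2×1 = 2; c[1] = 2×2 + -2×1 = 2; c[2] = 2×2 + -2×2 + 3×1 = 3; c[3] = -2×2 + 3×2 = 2; c[4] = 3×2 = 6. Result coefficients: [2, 2, 3, 2, 6] → 6x^4 + 2x^3 + 3x^2 + 2x + 2

6x^4 + 2x^3 + 3x^2 + 2x + 2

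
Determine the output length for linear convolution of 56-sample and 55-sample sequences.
Linear/full convolution length: m + n - 1 = 56 + 55 - 1 = 110

110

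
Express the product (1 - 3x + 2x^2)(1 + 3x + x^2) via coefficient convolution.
Ascending coefficients: a = [1, -3, 2], b = [1, 3, 1]. c[0] = 1×1 = 1; c[1] = 1×3 + -3×1 = 0; c[2] = 1×1 + -3×3 + 2×1 = -6; c[3] = -3×1 + 2×3 = 3; c[4] = 2×1 = 2. Result coefficients: [1, 0, -6, 3, 2] → 1 - 6x^2 + 3x^3 + 2x^4

1 - 6x^2 + 3x^3 + 2x^4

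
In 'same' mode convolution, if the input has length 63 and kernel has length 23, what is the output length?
'Same' mode returns an output with the same length as the input: 63

63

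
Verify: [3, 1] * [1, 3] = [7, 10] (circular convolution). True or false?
Recompute circular convolution of [3, 1] and [1, 3]: y[0] = 3×1 + 1×3 = 6; y[1] = 3×3 + 1×1 = 10 → [6, 10]. Compare to given [7, 10]: they differ at index 0: given 7, correct 6, so answer: No

No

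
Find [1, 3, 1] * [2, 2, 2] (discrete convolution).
y[0] = 1×2 = 2; y[1] = 1×2 + 3×2 = 8; y[2] = 1×2 + 3×2 + 1×2 = 10; y[3] = 3×2 + 1×2 = 8; y[4] = 1×2 = 2

[2, 8, 10, 8, 2]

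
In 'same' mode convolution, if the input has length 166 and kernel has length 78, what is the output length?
'Same' mode returns an output with the same length as the input: 166

166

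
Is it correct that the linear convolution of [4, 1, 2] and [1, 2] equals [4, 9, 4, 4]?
Recompute linear convolution of [4, 1, 2] and [1, 2]: y[0] = 4×1 = 4; y[1] = 4×2 + 1×1 = 9; y[2] = 1×2 + 2×1 = 4; y[3] = 2×2 = 4 → [4, 9, 4, 4]. Given [4, 9, 4, 4] matches, so answer: Yes

Yes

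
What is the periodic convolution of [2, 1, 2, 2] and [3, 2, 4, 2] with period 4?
Use y[k] = Σ_j a[j]·b[(k-j) mod 4]. y[0] = 2×3 + 1×2 + 2×4 + 2×2 = 20; y[1] = 2×2 + 1×3 + 2×2 + 2×4 = 19; y[2] = 2×4 + 1×2 + 2×3 + 2×2 = 20; y[3] = 2×2 + 1×4 + 2×2 + 2×3 = 18. Result: [20, 19, 20, 18]

[20, 19, 20, 18]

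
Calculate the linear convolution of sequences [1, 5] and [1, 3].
y[0] = 1×1 = 1; y[1] = 1×3 + 5×1 = 8; y[2] = 5×3 = 15

[1, 8, 15]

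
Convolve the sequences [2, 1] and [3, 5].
y[0] = 2×3 = 6; y[1] = 2×5 + 1×3 = 13; y[2] = 1×5 = 5

[6, 13, 5]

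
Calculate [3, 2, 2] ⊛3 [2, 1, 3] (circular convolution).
Use y[k] = Σ_j a[j]·b[(k-j) mod 3]. y[0] = 3×2 + 2×3 + 2×1 = 14; y[1] = 3×1 + 2×2 + 2×3 = 13; y[2] = 3×3 + 2×1 + 2×2 = 15. Result: [14, 13, 15]

[14, 13, 15]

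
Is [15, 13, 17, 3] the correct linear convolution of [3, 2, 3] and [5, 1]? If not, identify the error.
Recompute linear convolution of [3, 2, 3] and [5, 1]: y[0] = 3×5 = 15; y[1] = 3×1 + 2×5 = 13; y[2] = 2×1 + 3×5 = 17; y[3] = 3×1 = 3 → [15, 13, 17, 3]. Given [15, 13, 17, 3] matches, so answer: Yes

Yes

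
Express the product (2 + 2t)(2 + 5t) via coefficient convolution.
Ascending coefficients: a = [2, 2], b = [2, 5]. c[0] = 2×2 = 4; c[1] = 2×5 + 2×2 = 14; c[2] = 2×5 = 10. Result coefficients: [4, 14, 10] → 4 + 14t + 10t^2

4 + 14t + 10t^2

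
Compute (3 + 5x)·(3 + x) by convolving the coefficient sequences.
Ascending coefficients: a = [3, 5], b = [3, 1]. c[0] = 3×3 = 9; c[1] = 3×1 + 5×3 = 18; c[2] = 5×1 = 5. Result coefficients: [9, 18, 5] → 9 + 18x + 5x^2

9 + 18x + 5x^2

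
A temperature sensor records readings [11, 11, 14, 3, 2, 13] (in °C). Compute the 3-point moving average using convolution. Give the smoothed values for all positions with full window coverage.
3-point moving average kernel = [1, 1, 1]. Apply in 'valid' mode (full window coverage): avg[0] = (11 + 11 + 14) / 3 = 12.0; avg[1] = (11 + 14 + 3) / 3 = 9.33; avg[2] = (14 + 3 + 2) / 3 = 6.33; avg[3] = (3 + 2 + 13) / 3 = 6.0. Smoothed values: [12.0, 9.33, 6.33, 6.0]

[12.0, 9.33, 6.33, 6.0]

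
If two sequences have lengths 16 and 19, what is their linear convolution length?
Linear/full convolution length: m + n - 1 = 16 + 19 - 1 = 34

34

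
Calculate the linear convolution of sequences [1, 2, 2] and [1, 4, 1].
y[0] = 1×1 = 1; y[1] = 1×4 + 2×1 = 6; y[2] = 1×1 + 2×4 + 2×1 = 11; y[3] = 2×1 + 2×4 = 10; y[4] = 2×1 = 2

[1, 6, 11, 10, 2]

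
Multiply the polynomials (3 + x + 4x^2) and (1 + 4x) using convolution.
Ascending coefficients: a = [3, 1, 4], b = [1, 4]. c[0] = 3×1 = 3; c[1] = 3×4 + 1×1 = 13; c[2] = 1×4 + 4×1 = 8; c[3] = 4×4 = 16. Result coefficients: [3, 13, 8, 16] → 3 + 13x + 8x^2 + 16x^3

3 + 13x + 8x^2 + 16x^3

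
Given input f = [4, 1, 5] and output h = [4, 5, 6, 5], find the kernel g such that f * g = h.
Output length 4 = len(f) + len(g) - 1 ⇒ len(g) = 2. Solve g forward using g[k] = (h[k] - Σ_{i≥1} f[i]·g[k-i]) / f[0]: g[0] = h[0] / f[0] = 4 / 4 = 1; g[1] = (h[1] - 1×1) / f[0] = (5 - 1×1) / 4 = 1. So g = [1, 1]. Forward-check [4, 1, 5] * [1, 1]: h[0] = 4×1 = 4; h[1] = 4×1 + 1×1 = 5; h[2] = 1×1 + 5×1 = 6; h[3] = 5×1 = 5 → [4, 5, 6, 5] ✓

[1, 1]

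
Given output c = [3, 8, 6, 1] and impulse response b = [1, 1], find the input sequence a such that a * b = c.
Deconvolve c=[3, 8, 6, 1] by b=[1, 1]. Since b[0]=1, solve forward: a[0] = c[0] / 1 = 3; a[1] = (c[1] - 3×1) / 1 = 5; a[2] = (c[2] - 5×1) / 1 = 1. So a = [3, 5, 1]. Check by forward convolution: c[0] = 3×1 = 3; c[1] = 3×1 + 5×1 = 8; c[2] = 5×1 + 1×1 = 6; c[3] = 1×1 = 1

[3, 5, 1]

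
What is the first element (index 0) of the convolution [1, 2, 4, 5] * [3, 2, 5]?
Use y[k] = Σ_i a[i]·b[k-i] at k=0. y[0] = 1×3 = 3

3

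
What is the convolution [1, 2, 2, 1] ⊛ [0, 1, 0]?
y[0] = 1×0 = 0; y[1] = 1×1 + 2×0 = 1; y[2] = 1×0 + 2×1 + 2×0 = 2; y[3] = 2×0 + 2×1 + 1×0 = 2; y[4] = 2×0 + 1×1 = 1; y[5] = 1×0 = 0

[0, 1, 2, 2, 1, 0]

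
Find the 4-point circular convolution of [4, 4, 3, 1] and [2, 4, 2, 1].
Use y[k] = Σ_j u[j]·v[(k-j) mod 4]. y[0] = 4×2 + 4×1 + 3×2 + 1×4 = 22; y[1] = 4×4 + 4×2 + 3×1 + 1×2 = 29; y[2] = 4×2 + 4×4 + 3×2 + 1×1 = 31; y[3] = 4×1 + 4×2 + 3×4 + 1×2 = 26. Result: [22, 29, 31, 26]

[22, 29, 31, 26]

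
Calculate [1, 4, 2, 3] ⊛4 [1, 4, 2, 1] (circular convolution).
Use y[k] = Σ_j x[j]·h[(k-j) mod 4]. y[0] = 1×1 + 4×1 + 2×2 + 3×4 = 21; y[1] = 1×4 + 4×1 + 2×1 + 3×2 = 16; y[2] = 1×2 + 4×4 + 2×1 + 3×1 = 23; y[3] = 1×1 + 4×2 + 2×4 + 3×1 = 20. Result: [21, 16, 23, 20]

[21, 16, 23, 20]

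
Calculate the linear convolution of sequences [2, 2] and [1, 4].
y[0] = 2×1 = 2; y[1] = 2×4 + 2×1 = 10; y[2] = 2×4 = 8

[2, 10, 8]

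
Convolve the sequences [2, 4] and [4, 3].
y[0] = 2×4 = 8; y[1] = 2×3 + 4×4 = 22; y[2] = 4×3 = 12

[8, 22, 12]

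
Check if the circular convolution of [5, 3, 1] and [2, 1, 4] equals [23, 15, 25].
Recompute circular convolution of [5, 3, 1] and [2, 1, 4]: y[0] = 5×2 + 3×4 + 1×1 = 23; y[1] = 5×1 + 3×2 + 1×4 = 15; y[2] = 5×4 + 3×1 + 1×2 = 25 → [23, 15, 25]. Given [23, 15, 25] matches, so answer: Yes

Yes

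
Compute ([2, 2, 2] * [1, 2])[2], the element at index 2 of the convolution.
Use y[k] = Σ_i a[i]·b[k-i] at k=2. y[2] = 2×2 + 2×1 = 6

6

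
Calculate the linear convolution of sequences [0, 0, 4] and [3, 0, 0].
y[0] = 0×3 = 0; y[1] = 0×0 + 0×3 = 0; y[2] = 0×0 + 0×0 + 4×3 = 12; y[3] = 0×0 + 4×0 = 0; y[4] = 4×0 = 0

[0, 0, 12, 0, 0]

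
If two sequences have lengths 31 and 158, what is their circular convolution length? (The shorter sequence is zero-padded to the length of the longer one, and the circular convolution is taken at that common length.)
Circular convolution (zero-padding the shorter input) has length max(m, n) = max(31, 158) = 158

158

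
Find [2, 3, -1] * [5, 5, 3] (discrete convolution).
y[0] = 2×5 = 10; y[1] = 2×5 + 3×5 = 25; y[2] = 2×3 + 3×5 + -1×5 = 16; y[3] = 3×3 + -1×5 = 4; y[4] = -1×3 = -3

[10, 25, 16, 4, -3]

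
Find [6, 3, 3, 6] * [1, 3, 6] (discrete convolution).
y[0] = 6×1 = 6; y[1] = 6×3 + 3×1 = 21; y[2] = 6×6 + 3×3 + 3×1 = 48; y[3] = 3×6 + 3×3 + 6×1 = 33; y[4] = 3×6 + 6×3 = 36; y[5] = 6×6 = 36

[6, 21, 48, 33, 36, 36]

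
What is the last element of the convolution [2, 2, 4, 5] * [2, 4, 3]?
Use y[k] = Σ_i a[i]·b[k-i] at k=5. y[5] = 5×3 = 15

15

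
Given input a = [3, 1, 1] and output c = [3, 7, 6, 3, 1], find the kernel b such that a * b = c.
Output length 5 = len(a) + len(b) - 1 ⇒ len(b) = 3. Solve b forward using b[k] = (c[k] - Σ_{i≥1} a[i]·b[k-i]) / a[0]: b[0] = c[0] / a[0] = 3 / 3 = 1; b[1] = (c[1] - 1×1) / a[0] = (7 - 1×1) / 3 = 2; b[2] = (c[2] - 1×2 - 1×1) / a[0] = (6 - 1×2 - 1×1) / 3 = 1. So b = [1, 2, 1]. Forward-check [3, 1, 1] * [1, 2, 1]: c[0] = 3×1 = 3; c[1] = 3×2 + 1×1 = 7; c[2] = 3×1 + 1×2 + 1×1 = 6; c[3] = 1×1 + 1×2 = 3; c[4] = 1×1 = 1 → [3, 7, 6, 3, 1] ✓

[1, 2, 1]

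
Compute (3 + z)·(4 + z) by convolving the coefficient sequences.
Ascending coefficients: a = [3, 1], b = [4, 1]. c[0] = 3×4 = 12; c[1] = 3×1 + 1×4 = 7; c[2] = 1×1 = 1. Result coefficients: [12, 7, 1] → 12 + 7z + z^2

12 + 7z + z^2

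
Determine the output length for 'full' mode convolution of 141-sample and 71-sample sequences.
Linear/full convolution length: m + n - 1 = 141 + 71 - 1 = 211

211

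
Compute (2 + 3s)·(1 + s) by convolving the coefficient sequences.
Ascending coefficients: a = [2, 3], b = [1, 1]. c[0] = 2×1 = 2; c[1] = 2×1 + 3×1 = 5; c[2] = 3×1 = 3. Result coefficients: [2, 5, 3] → 2 + 5s + 3s^2

2 + 5s + 3s^2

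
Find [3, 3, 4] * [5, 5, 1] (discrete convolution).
y[0] = 3×5 = 15; y[1] = 3×5 + 3×5 = 30; y[2] = 3×1 + 3×5 + 4×5 = 38; y[3] = 3×1 + 4×5 = 23; y[4] = 4×1 = 4

[15, 30, 38, 23, 4]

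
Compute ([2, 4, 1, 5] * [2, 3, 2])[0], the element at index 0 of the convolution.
Use y[k] = Σ_i a[i]·b[k-i] at k=0. y[0] = 2×2 = 4

4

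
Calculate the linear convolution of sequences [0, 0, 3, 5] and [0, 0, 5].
y[0] = 0×0 = 0; y[1] = 0×0 + 0×0 = 0; y[2] = 0×5 + 0×0 + 3×0 = 0; y[3] = 0×5 + 3×0 + 5×0 = 0; y[4] = 3×5 + 5×0 = 15; y[5] = 5×5 = 25

[0, 0, 0, 0, 15, 25]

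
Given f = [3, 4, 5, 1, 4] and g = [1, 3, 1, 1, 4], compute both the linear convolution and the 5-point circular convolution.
Linear: y_lin[0] = 3×1 = 3; y_lin[1] = 3×3 + 4×1 = 13; y_lin[2] = 3×1 + 4×3 + 5×1 = 20; y_lin[3] = 3×1 + 4×1 + 5×3 + 1×1 = 23; y_lin[4] = 3×4 + 4×1 + 5×1 + 1×3 + 4×1 = 28; y_lin[5] = 4×4 + 5×1 + 1×1 + 4×3 = 34; y_lin[6] = 5×4 + 1×1 + 4×1 = 25; y_lin[7] = 1×4 + 4×1 = 8; y_lin[8] = 4×4 = 16 → [3, 13, 20, 23, 28, 34, 25, 8, 16]. Circular (length 5): y[0] = 3×1 + 4×4 + 5×1 + 1×1 + 4×3 = 37; y[1] = 3×3 + 4×1 + 5×4 + 1×1 + 4×1 = 38; y[2] = 3×1 + 4×3 + 5×1 + 1×4 + 4×1 = 28; y[3] = 3×1 + 4×1 + 5×3 + 1×1 + 4×4 = 39; y[4] = 3×4 + 4×1 + 5×1 + 1×3 + 4×1 = 28 → [37, 38, 28, 39, 28]

Linear: [3, 13, 20, 23, 28, 34, 25, 8, 16], Circular: [37, 38, 28, 39, 28]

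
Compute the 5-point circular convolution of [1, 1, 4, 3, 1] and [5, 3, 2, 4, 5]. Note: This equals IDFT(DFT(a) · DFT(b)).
Either evaluate y[k] = Σ_j a[j]·b[(k-j) mod 5] directly, or use IDFT(DFT(a) · DFT(b)). y[0] = 1×5 + 1×5 + 4×4 + 3×2 + 1×3 = 35; y[1] = 1×3 + 1×5 + 4×5 + 3×4 + 1×2 = 42; y[2] = 1×2 + 1×3 + 4×5 + 3×5 + 1×4 = 44; y[3] = 1×4 + 1×2 + 4×3 + 3×5 + 1×5 = 38; y[4] = 1×5 + 1×4 + 4×2 + 3×3 + 1×5 = 31. Result: [35, 42, 44, 38, 31]

[35, 42, 44, 38, 31]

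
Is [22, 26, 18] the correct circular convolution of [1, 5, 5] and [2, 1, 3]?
Recompute circular convolution of [1, 5, 5] and [2, 1, 3]: y[0] = 1×2 + 5×3 + 5×1 = 22; y[1] = 1×1 + 5×2 + 5×3 = 26; y[2] = 1×3 + 5×1 + 5×2 = 18 → [22, 26, 18]. Given [22, 26, 18] matches, so answer: Yes

Yes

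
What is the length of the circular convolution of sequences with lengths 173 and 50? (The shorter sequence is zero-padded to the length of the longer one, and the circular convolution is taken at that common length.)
Circular convolution (zero-padding the shorter input) has length max(m, n) = max(173, 50) = 173

173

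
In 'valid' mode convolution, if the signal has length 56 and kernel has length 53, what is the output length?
'Valid' mode counts only positions where the kernel fully overlaps the signal: m - n + 1 = 56 - 53 + 1 = 4

4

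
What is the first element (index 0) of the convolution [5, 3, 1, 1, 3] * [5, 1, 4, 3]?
Use y[k] = Σ_i a[i]·b[k-i] at k=0. y[0] = 5×5 = 25

25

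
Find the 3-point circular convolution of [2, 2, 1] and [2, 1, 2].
Use y[k] = Σ_j f[j]·g[(k-j) mod 3]. y[0] = 2×2 + 2×2 + 1×1 = 9; y[1] = 2×1 + 2×2 + 1×2 = 8; y[2] = 2×2 + 2×1 + 1×2 = 8. Result: [9, 8, 8]

[9, 8, 8]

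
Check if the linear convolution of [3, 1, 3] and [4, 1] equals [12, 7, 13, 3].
Recompute linear convolution of [3, 1, 3] and [4, 1]: y[0] = 3×4 = 12; y[1] = 3×1 + 1×4 = 7; y[2] = 1×1 + 3×4 = 13; y[3] = 3×1 = 3 → [12, 7, 13, 3]. Given [12, 7, 13, 3] matches, so answer: Yes

Yes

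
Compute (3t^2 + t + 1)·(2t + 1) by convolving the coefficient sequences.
Ascending coefficients: a = [1, 1, 3], b = [1, 2]. c[0] = 1×1 = 1; c[1] = 1×2 + 1×1 = 3; c[2] = 1×2 + 3×1 = 5; c[3] = 3×2 = 6. Result coefficients: [1, 3, 5, 6] → 6t^3 + 5t^2 + 3t + 1

6t^3 + 5t^2 + 3t + 1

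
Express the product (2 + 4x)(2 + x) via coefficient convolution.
Ascending coefficients: a = [2, 4], b = [2, 1]. c[0] = 2×2 = 4; c[1] = 2×1 + 4×2 = 10; c[2] = 4×1 = 4. Result coefficients: [4, 10, 4] → 4 + 10x + 4x^2

4 + 10x + 4x^2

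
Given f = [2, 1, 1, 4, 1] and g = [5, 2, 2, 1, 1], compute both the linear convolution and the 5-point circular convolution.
Linear: y_lin[0] = 2×5 = 10; y_lin[1] = 2×2 + 1×5 = 9; y_lin[2] = 2×2 + 1×2 + 1×5 = 11; y_lin[3] = 2×1 + 1×2 + 1×2 + 4×5 = 26; y_lin[4] = 2×1 + 1×1 + 1×2 + 4×2 + 1×5 = 18; y_lin[5] = 1×1 + 1×1 + 4×2 + 1×2 = 12; y_lin[6] = 1×1 + 4×1 + 1×2 = 7; y_lin[7] = 4×1 + 1×1 = 5; y_lin[8] = 1×1 = 1 → [10, 9, 11, 26, 18, 12, 7, 5, 1]. Circular (length 5): y[0] = 2×5 + 1×1 + 1×1 + 4×2 + 1×2 = 22; y[1] = 2×2 + 1×5 + 1×1 + 4×1 + 1×2 = 16; y[2] = 2×2 + 1×2 + 1×5 + 4×1 + 1×1 = 16; y[3] = 2×1 + 1×2 + 1×2 + 4×5 + 1×1 = 27; y[4] = 2×1 + 1×1 + 1×2 + 4×2 + 1×5 = 18 → [22, 16, 16, 27, 18]

Linear: [10, 9, 11, 26, 18, 12, 7, 5, 1], Circular: [22, 16, 16, 27, 18]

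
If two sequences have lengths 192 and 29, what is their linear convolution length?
Linear/full convolution length: m + n - 1 = 192 + 29 - 1 = 220

220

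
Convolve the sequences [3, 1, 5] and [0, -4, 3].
y[0] = 3×0 = 0; y[1] = 3×-4 + 1×0 = -12; y[2] = 3×3 + 1×-4 + 5×0 = 5; y[3] = 1×3 + 5×-4 = -17; y[4] = 5×3 = 15

[0, -12, 5, -17, 15]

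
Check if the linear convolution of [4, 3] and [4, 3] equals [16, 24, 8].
Recompute linear convolution of [4, 3] and [4, 3]: y[0] = 4×4 = 16; y[1] = 4×3 + 3×4 = 24; y[2] = 3×3 = 9 → [16, 24, 9]. Compare to given [16, 24, 8]: they differ at index 2: given 8, correct 9, so answer: No

No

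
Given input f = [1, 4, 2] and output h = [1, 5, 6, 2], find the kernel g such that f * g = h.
Output length 4 = len(f) + len(g) - 1 ⇒ len(g) = 2. Solve g forward using g[k] = (h[k] - Σ_{i≥1} f[i]·g[k-i]) / f[0]: g[0] = h[0] / f[0] = 1 / 1 = 1; g[1] = (h[1] - 4×1) / f[0] = (5 - 4×1) / 1 = 1. So g = [1, 1]. Forward-check [1, 4, 2] * [1, 1]: h[0] = 1×1 = 1; h[1] = 1×1 + 4×1 = 5; h[2] = 4×1 + 2×1 = 6; h[3] = 2×1 = 2 → [1, 5, 6, 2] ✓

[1, 1]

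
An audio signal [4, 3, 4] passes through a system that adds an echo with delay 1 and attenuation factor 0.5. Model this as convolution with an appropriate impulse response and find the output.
Direct-path + delayed-attenuated-path model → impulse response h = [1, 0.5] (1 at lag 0, 0.5 at lag 1). Output y[n] = x[n] + 0.5·x[n - 1] (with x[n] = 0 outside 0..2): y[0] = 4 + 0.5×0 = 4; y[1] = 3 + 0.5×4 = 5.0; y[2] = 4 + 0.5×3 = 5.5; y[3] = 0 + 0.5×4 = 2.0. So y = [4, 5.0, 5.5, 2.0]

[4, 5.0, 5.5, 2.0]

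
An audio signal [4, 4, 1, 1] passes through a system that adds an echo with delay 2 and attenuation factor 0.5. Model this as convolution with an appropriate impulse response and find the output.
Direct-path + delayed-attenuated-path model → impulse response h = [1, 0, 0.5] (1 at lag 0, 0.5 at lag 2). Output y[n] = x[n] + 0.5·x[n - 2] (with x[n] = 0 outside 0..3): y[0] = 4 + 0.5×0 = 4; y[1] = 4 + 0.5×0 = 4; y[2] = 1 + 0.5×4 = 3.0; y[3] = 1 + 0.5×4 = 3.0; y[4] = 0 + 0.5×1 = 0.5; y[5] = 0 + 0.5×1 = 0.5. So y = [4, 4, 3.0, 3.0, 0.5, 0.5]

[4, 4, 3.0, 3.0, 0.5, 0.5]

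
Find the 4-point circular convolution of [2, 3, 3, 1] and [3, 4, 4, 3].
Use y[k] = Σ_j f[j]·g[(k-j) mod 4]. y[0] = 2×3 + 3×3 + 3×4 + 1×4 = 31; y[1] = 2×4 + 3×3 + 3×3 + 1×4 = 30; y[2] = 2×4 + 3×4 + 3×3 + 1×3 = 32; y[3] = 2×3 + 3×4 + 3×4 + 1×3 = 33. Result: [31, 30, 32, 33]

[31, 30, 32, 33]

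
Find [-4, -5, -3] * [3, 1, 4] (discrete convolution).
y[0] = -4×3 = -12; y[1] = -4×1 + -5×3 = -19; y[2] = -4×4 + -5×1 + -3×3 = -30; y[3] = -5×4 + -3×1 = -23; y[4] = -3×4 = -12

[-12, -19, -30, -23, -12]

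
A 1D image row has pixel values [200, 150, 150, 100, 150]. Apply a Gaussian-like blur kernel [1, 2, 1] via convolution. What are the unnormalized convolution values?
Convolve image row [200, 150, 150, 100, 150] with kernel [1, 2, 1]: y[0] = 200×1 = 200; y[1] = 200×2 + 150×1 = 550; y[2] = 200×1 + 150×2 + 150×1 = 650; y[3] = 150×1 + 150×2 + 100×1 = 550; y[4] = 150×1 + 100×2 + 150×1 = 500; y[5] = 100×1 + 150×2 = 400; y[6] = 150×1 = 150 → [200, 550, 650, 550, 500, 400, 150]. Normalization factor = sum(kernel) = 4.

[200, 550, 650, 550, 500, 400, 150]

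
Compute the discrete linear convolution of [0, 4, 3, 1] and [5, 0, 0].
y[0] = 0×5 = 0; y[1] = 0×0 + 4×5 = 20; y[2] = 0×0 + 4×0 + 3×5 = 15; y[3] = 4×0 + 3×0 + 1×5 = 5; y[4] = 3×0 + 1×0 = 0; y[5] = 1×0 = 0

[0, 20, 15, 5, 0, 0]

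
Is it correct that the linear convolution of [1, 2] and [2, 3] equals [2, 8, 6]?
Recompute linear convolution of [1, 2] and [2, 3]: y[0] = 1×2 = 2; y[1] = 1×3 + 2×2 = 7; y[2] = 2×3 = 6 → [2, 7, 6]. Compare to given [2, 8, 6]: they differ at index 1: given 8, correct 7, so answer: No

No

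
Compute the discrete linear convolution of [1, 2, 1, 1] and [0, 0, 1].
y[0] = 1×0 = 0; y[1] = 1×0 + 2×0 = 0; y[2] = 1×1 + 2×0 + 1×0 = 1; y[3] = 2×1 + 1×0 + 1×0 = 2; y[4] = 1×1 + 1×0 = 1; y[5] = 1×1 = 1

[0, 0, 1, 2, 1, 1]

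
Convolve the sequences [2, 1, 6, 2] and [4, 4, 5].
y[0] = 2×4 = 8; y[1] = 2×4 + 1×4 = 12; y[2] = 2×5 + 1×4 + 6×4 = 38; y[3] = 1×5 + 6×4 + 2×4 = 37; y[4] = 6×5 + 2×4 = 38; y[5] = 2×5 = 10

[8, 12, 38, 37, 38, 10]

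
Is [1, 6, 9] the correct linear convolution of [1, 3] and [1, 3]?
Recompute linear convolution of [1, 3] and [1, 3]: y[0] = 1×1 = 1; y[1] = 1×3 + 3×1 = 6; y[2] = 3×3 = 9 → [1, 6, 9]. Given [1, 6, 9] matches, so answer: Yes

Yes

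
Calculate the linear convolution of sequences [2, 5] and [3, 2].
y[0] = 2×3 = 6; y[1] = 2×2 + 5×3 = 19; y[2] = 5×2 = 10

[6, 19, 10]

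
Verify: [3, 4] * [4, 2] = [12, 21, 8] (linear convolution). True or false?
Recompute linear convolution of [3, 4] and [4, 2]: y[0] = 3×4 = 12; y[1] = 3×2 + 4×4 = 22; y[2] = 4×2 = 8 → [12, 22, 8]. Compare to given [12, 21, 8]: they differ at index 1: given 21, correct 22, so answer: No

No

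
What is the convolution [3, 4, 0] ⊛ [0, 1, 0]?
y[0] = 3×0 = 0; y[1] = 3×1 + 4×0 = 3; y[2] = 3×0 + 4×1 + 0×0 = 4; y[3] = 4×0 + 0×1 = 0; y[4] = 0×0 = 0

[0, 3, 4, 0, 0]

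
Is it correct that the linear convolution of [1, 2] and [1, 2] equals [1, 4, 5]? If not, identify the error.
Recompute linear convolution of [1, 2] and [1, 2]: y[0] = 1×1 = 1; y[1] = 1×2 + 2×1 = 4; y[2] = 2×2 = 4 → [1, 4, 4]. Compare to given [1, 4, 5]: they differ at index 2: given 5, correct 4, so answer: No

No. Error at index 2: given 5, correct 4.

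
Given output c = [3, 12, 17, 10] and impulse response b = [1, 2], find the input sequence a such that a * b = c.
Deconvolve c=[3, 12, 17, 10] by b=[1, 2]. Since b[0]=1, solve forward: a[0] = c[0] / 1 = 3; a[1] = (c[1] - 3×2) / 1 = 6; a[2] = (c[2] - 6×2) / 1 = 5. So a = [3, 6, 5]. Check by forward convolution: c[0] = 3×1 = 3; c[1] = 3×2 + 6×1 = 12; c[2] = 6×2 + 5×1 = 17; c[3] = 5×2 = 10

[3, 6, 5]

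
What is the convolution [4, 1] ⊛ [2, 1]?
y[0] = 4×2 = 8; y[1] = 4×1 + 1×2 = 6; y[2] = 1×1 = 1

[8, 6, 1]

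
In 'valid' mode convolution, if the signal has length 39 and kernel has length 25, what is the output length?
'Valid' mode counts only positions where the kernel fully overlaps the signal: m - n + 1 = 39 - 25 + 1 = 15

15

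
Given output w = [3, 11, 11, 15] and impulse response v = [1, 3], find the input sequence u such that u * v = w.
Deconvolve w=[3, 11, 11, 15] by v=[1, 3]. Since v[0]=1, solve forward: u[0] = w[0] / 1 = 3; u[1] = (w[1] - 3×3) / 1 = 2; u[2] = (w[2] - 2×3) / 1 = 5. So u = [3, 2, 5]. Check by forward convolution: w[0] = 3×1 = 3; w[1] = 3×3 + 2×1 = 11; w[2] = 2×3 + 5×1 = 11; w[3] = 5×3 = 15

[3, 2, 5]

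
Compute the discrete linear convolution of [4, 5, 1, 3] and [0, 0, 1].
y[0] = 4×0 = 0; y[1] = 4×0 + 5×0 = 0; y[2] = 4×1 + 5×0 + 1×0 = 4; y[3] = 5×1 + 1×0 + 3×0 = 5; y[4] = 1×1 + 3×0 = 1; y[5] = 3×1 = 3

[0, 0, 4, 5, 1, 3]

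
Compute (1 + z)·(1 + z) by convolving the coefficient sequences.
Ascending coefficients: a = [1, 1], b = [1, 1]. c[0] = 1×1 = 1; c[1] = 1×1 + 1×1 = 2; c[2] = 1×1 = 1. Result coefficients: [1, 2, 1] → 1 + 2z + z^2

1 + 2z + z^2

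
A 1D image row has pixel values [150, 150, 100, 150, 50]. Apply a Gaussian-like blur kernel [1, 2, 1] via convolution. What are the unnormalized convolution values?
Convolve image row [150, 150, 100, 150, 50] with kernel [1, 2, 1]: y[0] = 150×1 = 150; y[1] = 150×2 + 150×1 = 450; y[2] = 150×1 + 150×2 + 100×1 = 550; y[3] = 150×1 + 100×2 + 150×1 = 500; y[4] = 100×1 + 150×2 + 50×1 = 450; y[5] = 150×1 + 50×2 = 250; y[6] = 50×1 = 50 → [150, 450, 550, 500, 450, 250, 50]. Normalization factor = sum(kernel) = 4.

[150, 450, 550, 500, 450, 250, 50]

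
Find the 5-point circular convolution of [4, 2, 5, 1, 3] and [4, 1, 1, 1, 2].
Use y[k] = Σ_j s[j]·t[(k-j) mod 5]. y[0] = 4×4 + 2×2 + 5×1 + 1×1 + 3×1 = 29; y[1] = 4×1 + 2×4 + 5×2 + 1×1 + 3×1 = 26; y[2] = 4×1 + 2×1 + 5×4 + 1×2 + 3×1 = 31; y[3] = 4×1 + 2×1 + 5×1 + 1×4 + 3×2 = 21; y[4] = 4×2 + 2×1 + 5×1 + 1×1 + 3×4 = 28. Result: [29, 26, 31, 21, 28]

[29, 26, 31, 21, 28]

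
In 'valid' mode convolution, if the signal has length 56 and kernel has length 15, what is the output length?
'Valid' mode counts only positions where the kernel fully overlaps the signal: m - n + 1 = 56 - 15 + 1 = 42

42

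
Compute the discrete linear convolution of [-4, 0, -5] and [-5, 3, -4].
y[0] = -4×-5 = 20; y[1] = -4×3 + 0×-5 = -12; y[2] = -4×-4 + 0×3 + -5×-5 = 41; y[3] = 0×-4 + -5×3 = -15; y[4] = -5×-4 = 20

[20, -12, 41, -15, 20]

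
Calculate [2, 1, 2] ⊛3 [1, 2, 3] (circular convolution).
Use y[k] = Σ_j f[j]·g[(k-j) mod 3]. y[0] = 2×1 + 1×3 + 2×2 = 9; y[1] = 2×2 + 1×1 + 2×3 = 11; y[2] = 2×3 + 1×2 + 2×1 = 10. Result: [9, 11, 10]

[9, 11, 10]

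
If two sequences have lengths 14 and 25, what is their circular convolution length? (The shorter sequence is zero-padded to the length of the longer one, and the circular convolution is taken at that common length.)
Circular convolution (zero-padding the shorter input) has length max(m, n) = max(14, 25) = 25

25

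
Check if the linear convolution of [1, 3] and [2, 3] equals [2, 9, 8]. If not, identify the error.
Recompute linear convolution of [1, 3] and [2, 3]: y[0] = 1×2 = 2; y[1] = 1×3 + 3×2 = 9; y[2] = 3×3 = 9 → [2, 9, 9]. Compare to given [2, 9, 8]: they differ at index 2: given 8, correct 9, so answer: No

No. Error at index 2: given 8, correct 9.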